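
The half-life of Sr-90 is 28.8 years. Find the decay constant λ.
λ = ln(2)/t½ = 0.02407 year⁻¹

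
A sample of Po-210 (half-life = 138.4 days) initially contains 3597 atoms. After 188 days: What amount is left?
N = N₀(1/2)^(t/t½) = 1403 atoms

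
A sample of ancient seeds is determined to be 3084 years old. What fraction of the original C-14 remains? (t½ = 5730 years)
N/N₀ = (1/2)^(t/t½) = 0.6886 = 68.9%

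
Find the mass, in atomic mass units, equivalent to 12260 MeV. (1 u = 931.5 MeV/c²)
m = E/c² = 13.16 u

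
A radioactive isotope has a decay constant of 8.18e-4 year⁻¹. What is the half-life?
t½ = ln(2)/λ = 847.4 years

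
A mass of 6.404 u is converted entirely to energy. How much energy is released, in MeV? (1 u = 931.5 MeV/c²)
E = mc² = 5965 MeV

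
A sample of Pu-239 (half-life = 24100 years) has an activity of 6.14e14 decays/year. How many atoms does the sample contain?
N = A/λ = 2.135e19 atoms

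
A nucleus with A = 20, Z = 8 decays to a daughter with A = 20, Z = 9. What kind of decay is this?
ΔA = 0, ΔZ = +1 ⇒ beta-minus decay (β⁻)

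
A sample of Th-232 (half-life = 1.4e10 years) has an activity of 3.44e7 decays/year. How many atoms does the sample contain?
N = A/λ = 6.948e17 atoms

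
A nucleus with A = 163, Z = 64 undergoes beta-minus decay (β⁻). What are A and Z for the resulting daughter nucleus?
Daughter: A = 163, Z = 65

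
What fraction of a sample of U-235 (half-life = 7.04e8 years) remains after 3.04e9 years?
N/N₀ = (1/2)^(t/t½) = 0.05013 = 5.01%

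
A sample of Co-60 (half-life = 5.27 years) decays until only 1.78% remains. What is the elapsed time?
t = t½ × log₂(N₀/N) = 30.63 years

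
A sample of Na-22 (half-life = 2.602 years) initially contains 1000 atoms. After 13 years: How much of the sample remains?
N = N₀(1/2)^(t/t½) = 31.33 atoms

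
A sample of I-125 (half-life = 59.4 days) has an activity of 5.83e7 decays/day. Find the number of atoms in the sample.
N = A/λ = 4.996e9 atoms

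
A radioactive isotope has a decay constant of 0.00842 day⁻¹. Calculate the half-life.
t½ = ln(2)/λ = 82.32 days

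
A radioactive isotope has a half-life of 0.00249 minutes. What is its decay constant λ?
λ = ln(2)/t½ = 278.4 minute⁻¹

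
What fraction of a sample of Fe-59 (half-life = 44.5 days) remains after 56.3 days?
N/N₀ = (1/2)^(t/t½) = 0.4161 = 41.6%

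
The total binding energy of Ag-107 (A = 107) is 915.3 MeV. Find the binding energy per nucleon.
B.E./A = 915.3/107 = 8.554 MeV/nucleon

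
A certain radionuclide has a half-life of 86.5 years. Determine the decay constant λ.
λ = ln(2)/t½ = 0.008013 year⁻¹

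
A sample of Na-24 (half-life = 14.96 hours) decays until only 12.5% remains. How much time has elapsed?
t = t½ × log₂(N₀/N) = 44.88 hours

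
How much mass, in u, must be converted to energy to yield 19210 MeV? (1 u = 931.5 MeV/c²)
m = E/c² = 20.62 u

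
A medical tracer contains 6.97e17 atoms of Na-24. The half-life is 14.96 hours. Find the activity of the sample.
A = λN = 3.229e16 decays/hour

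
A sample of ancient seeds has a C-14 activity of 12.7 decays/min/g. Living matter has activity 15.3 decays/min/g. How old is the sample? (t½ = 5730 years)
Age = t½ × log₂(A₀/A) = 1540 years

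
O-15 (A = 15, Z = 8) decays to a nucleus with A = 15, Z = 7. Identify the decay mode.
ΔA = 0, ΔZ = -1 ⇒ beta-plus decay (β⁺) or electron capture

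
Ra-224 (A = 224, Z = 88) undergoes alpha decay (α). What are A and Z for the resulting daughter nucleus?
Daughter: A = 220, Z = 86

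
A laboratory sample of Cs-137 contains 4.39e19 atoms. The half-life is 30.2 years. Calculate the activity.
A = λN = 1.008e18 decays/year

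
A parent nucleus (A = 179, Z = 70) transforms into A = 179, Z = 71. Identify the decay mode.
ΔA = 0, ΔZ = +1 ⇒ beta-minus decay (β⁻)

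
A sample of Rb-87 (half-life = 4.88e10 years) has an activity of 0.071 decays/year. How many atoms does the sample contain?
N = A/λ = 4.999e9 atoms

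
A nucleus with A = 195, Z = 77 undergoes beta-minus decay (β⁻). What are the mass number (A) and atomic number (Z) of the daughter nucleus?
Daughter: A = 195, Z = 78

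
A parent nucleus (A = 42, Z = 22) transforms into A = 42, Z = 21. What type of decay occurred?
ΔA = 0, ΔZ = -1 ⇒ beta-plus decay (β⁺) or electron capture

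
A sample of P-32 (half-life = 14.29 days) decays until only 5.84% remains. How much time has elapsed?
t = t½ × log₂(N₀/N) = 58.56 days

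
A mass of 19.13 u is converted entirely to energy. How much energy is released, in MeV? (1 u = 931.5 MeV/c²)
E = mc² = 17820 MeV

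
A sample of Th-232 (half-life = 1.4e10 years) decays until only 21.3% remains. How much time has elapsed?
t = t½ × log₂(N₀/N) = 3.124e10 years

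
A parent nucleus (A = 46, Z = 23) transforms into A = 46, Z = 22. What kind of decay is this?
ΔA = 0, ΔZ = -1 ⇒ beta-plus decay (β⁺) or electron capture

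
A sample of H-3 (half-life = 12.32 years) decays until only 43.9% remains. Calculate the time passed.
t = t½ × log₂(N₀/N) = 14.63 years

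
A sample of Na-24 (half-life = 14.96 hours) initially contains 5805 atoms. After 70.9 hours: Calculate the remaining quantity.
N = N₀(1/2)^(t/t½) = 217.3 atoms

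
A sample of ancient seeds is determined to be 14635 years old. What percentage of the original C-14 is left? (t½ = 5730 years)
N/N₀ = (1/2)^(t/t½) = 0.1703 = 17%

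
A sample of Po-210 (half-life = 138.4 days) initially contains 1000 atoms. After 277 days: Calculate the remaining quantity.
N = N₀(1/2)^(t/t½) = 249.7 atoms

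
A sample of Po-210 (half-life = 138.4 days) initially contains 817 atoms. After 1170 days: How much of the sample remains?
N = N₀(1/2)^(t/t½) = 2.33 atoms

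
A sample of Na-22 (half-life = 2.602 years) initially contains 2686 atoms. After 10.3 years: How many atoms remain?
N = N₀(1/2)^(t/t½) = 172.8 atoms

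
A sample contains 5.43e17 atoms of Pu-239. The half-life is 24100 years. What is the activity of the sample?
A = λN = 1.562e13 decays/year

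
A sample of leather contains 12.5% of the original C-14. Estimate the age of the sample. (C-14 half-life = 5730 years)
Age = t½ × log₂(1/ratio) = 17190 years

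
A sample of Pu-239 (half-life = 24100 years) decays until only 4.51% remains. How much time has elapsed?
t = t½ × log₂(N₀/N) = 1.077e5 years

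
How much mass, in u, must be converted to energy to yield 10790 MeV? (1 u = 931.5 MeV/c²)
m = E/c² = 11.58 u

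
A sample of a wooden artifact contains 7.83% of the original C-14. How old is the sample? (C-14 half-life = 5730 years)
Age = t½ × log₂(1/ratio) = 21060 years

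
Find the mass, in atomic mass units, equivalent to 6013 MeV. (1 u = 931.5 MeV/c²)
m = E/c² = 6.455 u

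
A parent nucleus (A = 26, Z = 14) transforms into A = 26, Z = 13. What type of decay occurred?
ΔA = 0, ΔZ = -1 ⇒ beta-plus decay (β⁺) or electron capture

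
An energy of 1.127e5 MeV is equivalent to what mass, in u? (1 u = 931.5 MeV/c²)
m = E/c² = 121 u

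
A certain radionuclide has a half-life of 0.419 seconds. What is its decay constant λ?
λ = ln(2)/t½ = 1.654 second⁻¹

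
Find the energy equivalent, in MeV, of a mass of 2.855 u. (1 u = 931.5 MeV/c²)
E = mc² = 2659 MeV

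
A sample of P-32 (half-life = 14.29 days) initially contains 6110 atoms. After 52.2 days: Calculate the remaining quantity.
N = N₀(1/2)^(t/t½) = 485.7 atoms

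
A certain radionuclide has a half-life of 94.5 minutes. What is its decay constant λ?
λ = ln(2)/t½ = 0.007335 minute⁻¹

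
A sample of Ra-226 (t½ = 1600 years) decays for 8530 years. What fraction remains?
N/N₀ = (1/2)^(t/t½) = 0.02484 = 2.48%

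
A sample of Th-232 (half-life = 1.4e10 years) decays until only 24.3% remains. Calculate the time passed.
t = t½ × log₂(N₀/N) = 2.857e10 years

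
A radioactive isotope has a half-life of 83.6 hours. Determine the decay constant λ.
λ = ln(2)/t½ = 0.008291 hour⁻¹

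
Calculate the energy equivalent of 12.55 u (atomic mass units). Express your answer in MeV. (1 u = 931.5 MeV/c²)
E = mc² = 11690 MeV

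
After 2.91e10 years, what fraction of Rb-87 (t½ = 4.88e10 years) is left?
N/N₀ = (1/2)^(t/t½) = 0.6614 = 66.1%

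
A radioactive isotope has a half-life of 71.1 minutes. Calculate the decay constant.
λ = ln(2)/t½ = 0.009749 minute⁻¹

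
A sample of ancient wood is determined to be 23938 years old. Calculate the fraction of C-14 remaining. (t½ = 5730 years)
N/N₀ = (1/2)^(t/t½) = 0.05526 = 5.53%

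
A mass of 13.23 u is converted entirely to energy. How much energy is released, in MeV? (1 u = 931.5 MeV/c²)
E = mc² = 12320 MeV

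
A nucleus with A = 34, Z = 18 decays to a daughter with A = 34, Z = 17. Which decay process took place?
ΔA = 0, ΔZ = -1 ⇒ beta-plus decay (β⁺) or electron capture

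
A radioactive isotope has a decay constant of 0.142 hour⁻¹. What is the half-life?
t½ = ln(2)/λ = 4.881 hours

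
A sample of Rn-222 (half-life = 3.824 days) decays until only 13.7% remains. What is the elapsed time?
t = t½ × log₂(N₀/N) = 10.97 days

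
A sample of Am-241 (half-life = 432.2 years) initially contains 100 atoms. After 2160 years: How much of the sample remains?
N = N₀(1/2)^(t/t½) = 3.13 atoms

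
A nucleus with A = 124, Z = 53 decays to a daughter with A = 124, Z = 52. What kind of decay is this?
ΔA = 0, ΔZ = -1 ⇒ beta-plus decay (β⁺) or electron capture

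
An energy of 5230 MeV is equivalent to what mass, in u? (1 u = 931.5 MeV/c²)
m = E/c² = 5.615 u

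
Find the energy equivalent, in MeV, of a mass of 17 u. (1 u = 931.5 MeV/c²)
E = mc² = 15840 MeV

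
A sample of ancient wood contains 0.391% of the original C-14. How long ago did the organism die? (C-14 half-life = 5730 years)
Age = t½ × log₂(1/ratio) = 45830 years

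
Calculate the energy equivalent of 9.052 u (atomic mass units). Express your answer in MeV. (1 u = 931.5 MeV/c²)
E = mc² = 8432 MeV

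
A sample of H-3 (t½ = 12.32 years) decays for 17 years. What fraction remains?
N/N₀ = (1/2)^(t/t½) = 0.3843 = 38.4%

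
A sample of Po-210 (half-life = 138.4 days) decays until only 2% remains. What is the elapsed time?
t = t½ × log₂(N₀/N) = 781.1 days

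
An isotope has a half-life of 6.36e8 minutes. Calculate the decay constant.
λ = ln(2)/t½ = 1.09e-9 minute⁻¹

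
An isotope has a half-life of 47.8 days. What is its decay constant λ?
λ = ln(2)/t½ = 0.0145 day⁻¹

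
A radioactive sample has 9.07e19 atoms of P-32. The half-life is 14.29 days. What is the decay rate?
A = λN = 4.399e18 decays/day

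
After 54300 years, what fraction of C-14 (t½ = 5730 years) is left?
N/N₀ = (1/2)^(t/t½) = 0.001404 = 0.14%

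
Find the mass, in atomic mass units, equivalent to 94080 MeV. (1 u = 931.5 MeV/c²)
m = E/c² = 101 u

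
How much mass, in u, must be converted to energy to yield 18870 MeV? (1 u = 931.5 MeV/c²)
m = E/c² = 20.26 u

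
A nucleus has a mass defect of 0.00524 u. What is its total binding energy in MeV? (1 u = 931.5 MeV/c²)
B.E. = Δm × 931.5 = 4.881 MeV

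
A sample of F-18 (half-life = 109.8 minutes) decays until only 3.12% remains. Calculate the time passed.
t = t½ × log₂(N₀/N) = 549.3 minutes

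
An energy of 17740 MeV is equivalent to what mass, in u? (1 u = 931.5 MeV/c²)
m = E/c² = 19.04 u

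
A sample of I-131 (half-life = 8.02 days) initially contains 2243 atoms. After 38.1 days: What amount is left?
N = N₀(1/2)^(t/t½) = 83.32 atoms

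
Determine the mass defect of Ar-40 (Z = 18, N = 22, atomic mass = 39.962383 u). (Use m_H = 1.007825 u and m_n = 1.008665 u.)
Δm = Z·m_H + N·m_n − M = 0.3691 u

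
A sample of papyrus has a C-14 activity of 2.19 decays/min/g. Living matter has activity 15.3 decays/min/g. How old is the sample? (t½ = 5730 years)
Age = t½ × log₂(A₀/A) = 16070 years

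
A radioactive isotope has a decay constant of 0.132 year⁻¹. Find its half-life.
t½ = ln(2)/λ = 5.251 years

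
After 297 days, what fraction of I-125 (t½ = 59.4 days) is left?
N/N₀ = (1/2)^(t/t½) = 0.03125 = 3.12%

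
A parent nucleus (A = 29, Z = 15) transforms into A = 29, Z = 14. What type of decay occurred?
ΔA = 0, ΔZ = -1 ⇒ beta-plus decay (β⁺) or electron capture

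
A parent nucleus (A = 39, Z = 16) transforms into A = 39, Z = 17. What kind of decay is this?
ΔA = 0, ΔZ = +1 ⇒ beta-minus decay (β⁻)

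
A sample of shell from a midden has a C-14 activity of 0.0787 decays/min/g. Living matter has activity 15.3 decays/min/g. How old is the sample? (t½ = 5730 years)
Age = t½ × log₂(A₀/A) = 43560 years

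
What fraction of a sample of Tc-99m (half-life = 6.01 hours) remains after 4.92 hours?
N/N₀ = (1/2)^(t/t½) = 0.567 = 56.7%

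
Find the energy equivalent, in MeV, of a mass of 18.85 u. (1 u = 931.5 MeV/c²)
E = mc² = 17560 MeV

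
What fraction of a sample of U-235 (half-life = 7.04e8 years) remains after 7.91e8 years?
N/N₀ = (1/2)^(t/t½) = 0.459 = 45.9%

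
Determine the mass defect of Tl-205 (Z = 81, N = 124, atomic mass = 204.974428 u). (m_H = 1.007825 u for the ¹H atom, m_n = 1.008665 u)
Δm = Z·m_H + N·m_n − M = 1.734 u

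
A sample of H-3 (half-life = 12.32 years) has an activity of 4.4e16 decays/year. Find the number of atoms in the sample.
N = A/λ = 7.821e17 atoms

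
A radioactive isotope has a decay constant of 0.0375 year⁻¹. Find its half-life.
t½ = ln(2)/λ = 18.48 years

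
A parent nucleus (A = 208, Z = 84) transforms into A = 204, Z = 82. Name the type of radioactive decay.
ΔA = -4, ΔZ = -2 ⇒ alpha decay (α)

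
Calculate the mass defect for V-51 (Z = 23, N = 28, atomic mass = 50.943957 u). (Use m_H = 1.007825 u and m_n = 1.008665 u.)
Δm = Z·m_H + N·m_n − M = 0.4786 u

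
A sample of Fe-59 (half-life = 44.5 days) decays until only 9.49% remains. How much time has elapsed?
t = t½ × log₂(N₀/N) = 151.2 days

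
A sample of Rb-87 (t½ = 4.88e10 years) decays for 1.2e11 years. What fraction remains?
N/N₀ = (1/2)^(t/t½) = 0.1819 = 18.2%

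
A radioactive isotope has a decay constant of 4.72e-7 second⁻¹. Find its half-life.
t½ = ln(2)/λ = 1.469e6 seconds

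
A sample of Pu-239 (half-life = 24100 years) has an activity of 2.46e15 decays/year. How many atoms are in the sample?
N = A/λ = 8.553e19 atoms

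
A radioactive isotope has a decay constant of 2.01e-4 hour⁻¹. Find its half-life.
t½ = ln(2)/λ = 3448 hours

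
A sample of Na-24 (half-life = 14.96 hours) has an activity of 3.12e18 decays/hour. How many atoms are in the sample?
N = A/λ = 6.734e19 atoms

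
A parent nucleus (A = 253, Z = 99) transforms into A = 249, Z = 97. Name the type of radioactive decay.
ΔA = -4, ΔZ = -2 ⇒ alpha decay (α)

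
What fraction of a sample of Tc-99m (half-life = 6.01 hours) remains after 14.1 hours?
N/N₀ = (1/2)^(t/t½) = 0.1967 = 19.7%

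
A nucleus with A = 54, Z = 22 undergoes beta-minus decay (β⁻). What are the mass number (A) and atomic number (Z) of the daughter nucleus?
Daughter: A = 54, Z = 23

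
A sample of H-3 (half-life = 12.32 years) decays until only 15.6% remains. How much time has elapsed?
t = t½ × log₂(N₀/N) = 33.02 years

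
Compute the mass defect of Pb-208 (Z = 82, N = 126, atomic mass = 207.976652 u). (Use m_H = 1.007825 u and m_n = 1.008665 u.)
Δm = Z·m_H + N·m_n − M = 1.757 u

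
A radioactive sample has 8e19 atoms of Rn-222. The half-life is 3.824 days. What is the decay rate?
A = λN = 1.45e19 decays/day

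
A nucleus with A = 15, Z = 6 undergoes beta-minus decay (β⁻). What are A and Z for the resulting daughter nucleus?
Daughter: A = 15, Z = 7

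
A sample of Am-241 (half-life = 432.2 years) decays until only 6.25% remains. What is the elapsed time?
t = t½ × log₂(N₀/N) = 1729 years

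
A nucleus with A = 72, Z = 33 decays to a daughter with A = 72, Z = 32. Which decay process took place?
ΔA = 0, ΔZ = -1 ⇒ beta-plus decay (β⁺) or electron capture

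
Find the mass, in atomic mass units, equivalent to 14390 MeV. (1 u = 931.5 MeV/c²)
m = E/c² = 15.45 u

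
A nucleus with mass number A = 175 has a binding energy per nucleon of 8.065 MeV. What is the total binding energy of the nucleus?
B.E. = 8.065 × 175 = 1411 MeV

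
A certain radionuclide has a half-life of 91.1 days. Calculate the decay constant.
λ = ln(2)/t½ = 0.007609 day⁻¹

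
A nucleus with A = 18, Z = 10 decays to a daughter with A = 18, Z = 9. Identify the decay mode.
ΔA = 0, ΔZ = -1 ⇒ beta-plus decay (β⁺) or electron capture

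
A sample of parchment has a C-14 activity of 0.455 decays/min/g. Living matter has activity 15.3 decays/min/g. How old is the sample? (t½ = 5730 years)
Age = t½ × log₂(A₀/A) = 29060 years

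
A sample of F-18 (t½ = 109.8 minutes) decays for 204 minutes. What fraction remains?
N/N₀ = (1/2)^(t/t½) = 0.2759 = 27.6%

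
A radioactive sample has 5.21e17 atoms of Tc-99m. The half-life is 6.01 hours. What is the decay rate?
A = λN = 6.009e16 decays/hour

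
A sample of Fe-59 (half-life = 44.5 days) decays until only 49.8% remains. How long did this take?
t = t½ × log₂(N₀/N) = 44.76 days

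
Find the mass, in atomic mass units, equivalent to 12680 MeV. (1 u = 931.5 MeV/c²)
m = E/c² = 13.61 u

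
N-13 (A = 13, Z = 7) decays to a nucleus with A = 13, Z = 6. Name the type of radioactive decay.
ΔA = 0, ΔZ = -1 ⇒ beta-plus decay (β⁺) or electron capture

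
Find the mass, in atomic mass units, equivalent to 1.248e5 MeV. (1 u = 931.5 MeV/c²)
m = E/c² = 134 u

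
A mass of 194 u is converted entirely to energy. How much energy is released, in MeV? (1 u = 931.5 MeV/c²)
E = mc² = 1.807e5 MeV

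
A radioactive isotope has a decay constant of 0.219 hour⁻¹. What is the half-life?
t½ = ln(2)/λ = 3.165 hours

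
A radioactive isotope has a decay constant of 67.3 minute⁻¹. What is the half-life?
t½ = ln(2)/λ = 0.0103 minutes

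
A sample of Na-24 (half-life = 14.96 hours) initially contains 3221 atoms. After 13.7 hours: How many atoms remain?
N = N₀(1/2)^(t/t½) = 1707 atoms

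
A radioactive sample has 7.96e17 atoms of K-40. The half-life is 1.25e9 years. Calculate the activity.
A = λN = 4.414e8 decays/year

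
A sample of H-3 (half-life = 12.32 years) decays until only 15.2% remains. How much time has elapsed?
t = t½ × log₂(N₀/N) = 33.48 years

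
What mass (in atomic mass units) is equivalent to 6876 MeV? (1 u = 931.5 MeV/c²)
m = E/c² = 7.382 u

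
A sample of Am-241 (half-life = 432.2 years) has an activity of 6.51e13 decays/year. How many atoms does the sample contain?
N = A/λ = 4.059e16 atoms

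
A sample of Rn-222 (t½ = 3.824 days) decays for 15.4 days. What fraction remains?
N/N₀ = (1/2)^(t/t½) = 0.06133 = 6.13%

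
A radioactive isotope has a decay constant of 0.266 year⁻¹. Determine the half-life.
t½ = ln(2)/λ = 2.606 years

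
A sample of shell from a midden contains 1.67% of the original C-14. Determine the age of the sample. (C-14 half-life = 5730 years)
Age = t½ × log₂(1/ratio) = 33830 years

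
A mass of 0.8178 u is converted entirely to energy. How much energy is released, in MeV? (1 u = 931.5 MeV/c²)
E = mc² = 761.8 MeV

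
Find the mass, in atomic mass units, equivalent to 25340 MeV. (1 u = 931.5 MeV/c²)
m = E/c² = 27.2 u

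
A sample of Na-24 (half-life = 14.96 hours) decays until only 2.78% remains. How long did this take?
t = t½ × log₂(N₀/N) = 77.32 hours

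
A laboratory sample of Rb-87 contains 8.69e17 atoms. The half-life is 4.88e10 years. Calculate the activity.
A = λN = 1.234e7 decays/year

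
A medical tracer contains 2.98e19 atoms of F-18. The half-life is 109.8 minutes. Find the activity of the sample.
A = λN = 1.881e17 decays/minute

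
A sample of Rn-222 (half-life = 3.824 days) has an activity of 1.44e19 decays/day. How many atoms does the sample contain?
N = A/λ = 7.944e19 atoms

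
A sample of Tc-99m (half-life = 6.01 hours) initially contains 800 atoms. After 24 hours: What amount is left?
N = N₀(1/2)^(t/t½) = 50.23 atoms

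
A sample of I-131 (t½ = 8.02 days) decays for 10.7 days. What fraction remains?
N/N₀ = (1/2)^(t/t½) = 0.3966 = 39.7%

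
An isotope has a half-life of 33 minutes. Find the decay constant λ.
λ = ln(2)/t½ = 0.021 minute⁻¹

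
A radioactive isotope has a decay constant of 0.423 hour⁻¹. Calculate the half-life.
t½ = ln(2)/λ = 1.639 hours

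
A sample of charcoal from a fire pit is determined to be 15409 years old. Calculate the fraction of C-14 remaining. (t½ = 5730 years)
N/N₀ = (1/2)^(t/t½) = 0.1551 = 15.5%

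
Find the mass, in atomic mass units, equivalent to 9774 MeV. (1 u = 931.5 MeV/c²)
m = E/c² = 10.49 u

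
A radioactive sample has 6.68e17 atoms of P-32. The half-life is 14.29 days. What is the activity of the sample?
A = λN = 3.24e16 decays/day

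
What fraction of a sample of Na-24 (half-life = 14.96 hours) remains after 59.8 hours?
N/N₀ = (1/2)^(t/t½) = 0.06262 = 6.26%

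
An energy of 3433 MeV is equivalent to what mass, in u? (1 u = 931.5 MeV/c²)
m = E/c² = 3.685 u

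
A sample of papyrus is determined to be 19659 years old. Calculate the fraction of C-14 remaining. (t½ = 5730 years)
N/N₀ = (1/2)^(t/t½) = 0.09273 = 9.27%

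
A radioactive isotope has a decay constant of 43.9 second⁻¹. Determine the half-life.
t½ = ln(2)/λ = 0.01579 seconds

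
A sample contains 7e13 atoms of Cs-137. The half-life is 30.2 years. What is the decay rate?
A = λN = 1.607e12 decays/year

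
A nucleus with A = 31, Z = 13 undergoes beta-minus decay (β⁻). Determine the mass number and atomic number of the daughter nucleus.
Daughter: A = 31, Z = 14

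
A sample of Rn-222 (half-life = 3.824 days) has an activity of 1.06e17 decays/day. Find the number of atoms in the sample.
N = A/λ = 5.848e17 atoms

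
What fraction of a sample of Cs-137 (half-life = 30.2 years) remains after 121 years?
N/N₀ = (1/2)^(t/t½) = 0.06221 = 6.22%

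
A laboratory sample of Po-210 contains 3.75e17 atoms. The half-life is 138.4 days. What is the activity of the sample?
A = λN = 1.878e15 decays/day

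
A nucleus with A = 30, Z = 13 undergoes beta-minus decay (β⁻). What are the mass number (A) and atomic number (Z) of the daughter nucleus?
Daughter: A = 30, Z = 14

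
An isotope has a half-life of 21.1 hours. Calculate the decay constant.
λ = ln(2)/t½ = 0.03285 hour⁻¹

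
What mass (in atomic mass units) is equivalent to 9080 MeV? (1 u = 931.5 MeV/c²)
m = E/c² = 9.748 u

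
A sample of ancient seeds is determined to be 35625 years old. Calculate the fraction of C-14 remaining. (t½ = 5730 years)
N/N₀ = (1/2)^(t/t½) = 0.01344 = 1.34%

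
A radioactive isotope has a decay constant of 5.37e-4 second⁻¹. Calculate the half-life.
t½ = ln(2)/λ = 1291 seconds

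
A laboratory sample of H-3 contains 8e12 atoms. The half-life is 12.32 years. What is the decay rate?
A = λN = 4.501e11 decays/year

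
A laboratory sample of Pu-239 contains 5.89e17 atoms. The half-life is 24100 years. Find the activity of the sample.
A = λN = 1.694e13 decays/year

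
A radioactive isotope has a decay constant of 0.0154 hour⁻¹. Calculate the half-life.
t½ = ln(2)/λ = 45.01 hours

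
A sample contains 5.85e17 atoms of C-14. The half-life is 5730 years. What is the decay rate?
A = λN = 7.077e13 decays/year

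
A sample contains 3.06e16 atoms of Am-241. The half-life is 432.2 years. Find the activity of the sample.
A = λN = 4.908e13 decays/year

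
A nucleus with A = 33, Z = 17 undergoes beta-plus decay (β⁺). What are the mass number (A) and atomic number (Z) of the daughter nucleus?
Daughter: A = 33, Z = 16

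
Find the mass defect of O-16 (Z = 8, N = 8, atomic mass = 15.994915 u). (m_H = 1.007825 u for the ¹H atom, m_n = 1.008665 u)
Δm = Z·m_H + N·m_n − M = 0.137 u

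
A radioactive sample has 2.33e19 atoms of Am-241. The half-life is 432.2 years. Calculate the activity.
A = λN = 3.737e16 decays/year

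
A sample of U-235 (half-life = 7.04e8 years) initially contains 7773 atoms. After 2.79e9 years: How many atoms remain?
N = N₀(1/2)^(t/t½) = 498.4 atoms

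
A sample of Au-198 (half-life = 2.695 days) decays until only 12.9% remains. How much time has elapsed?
t = t½ × log₂(N₀/N) = 7.963 days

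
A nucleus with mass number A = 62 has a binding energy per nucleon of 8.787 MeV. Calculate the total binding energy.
B.E. = 8.787 × 62 = 544.8 MeV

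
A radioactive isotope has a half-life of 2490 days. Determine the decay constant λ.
λ = ln(2)/t½ = 2.784e-4 day⁻¹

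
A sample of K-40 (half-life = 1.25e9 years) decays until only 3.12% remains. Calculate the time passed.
t = t½ × log₂(N₀/N) = 6.253e9 years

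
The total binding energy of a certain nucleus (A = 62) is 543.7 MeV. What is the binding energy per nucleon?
B.E./A = 543.7/62 = 8.769 MeV/nucleon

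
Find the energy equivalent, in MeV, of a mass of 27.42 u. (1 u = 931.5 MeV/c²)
E = mc² = 25540 MeV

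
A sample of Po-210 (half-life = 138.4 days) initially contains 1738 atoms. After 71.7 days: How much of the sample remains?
N = N₀(1/2)^(t/t½) = 1214 atoms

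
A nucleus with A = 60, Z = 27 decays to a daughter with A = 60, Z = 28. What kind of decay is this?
ΔA = 0, ΔZ = +1 ⇒ beta-minus decay (β⁻)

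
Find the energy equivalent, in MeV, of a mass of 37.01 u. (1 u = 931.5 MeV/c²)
E = mc² = 34470 MeV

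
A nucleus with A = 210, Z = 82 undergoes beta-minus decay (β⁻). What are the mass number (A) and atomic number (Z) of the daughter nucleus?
Daughter: A = 210, Z = 83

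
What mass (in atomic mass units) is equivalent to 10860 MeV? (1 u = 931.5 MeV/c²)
m = E/c² = 11.66 u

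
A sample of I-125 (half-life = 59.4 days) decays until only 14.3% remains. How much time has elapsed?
t = t½ × log₂(N₀/N) = 166.7 days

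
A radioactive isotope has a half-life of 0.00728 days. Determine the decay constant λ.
λ = ln(2)/t½ = 95.21 day⁻¹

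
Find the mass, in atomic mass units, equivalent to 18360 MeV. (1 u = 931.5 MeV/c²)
m = E/c² = 19.71 u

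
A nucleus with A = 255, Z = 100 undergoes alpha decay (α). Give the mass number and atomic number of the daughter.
Daughter: A = 251, Z = 98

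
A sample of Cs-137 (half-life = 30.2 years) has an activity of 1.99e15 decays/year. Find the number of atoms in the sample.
N = A/λ = 8.67e16 atoms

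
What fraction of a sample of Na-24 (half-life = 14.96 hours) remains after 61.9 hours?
N/N₀ = (1/2)^(t/t½) = 0.05681 = 5.68%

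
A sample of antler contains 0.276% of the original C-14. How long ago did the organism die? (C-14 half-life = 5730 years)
Age = t½ × log₂(1/ratio) = 48710 years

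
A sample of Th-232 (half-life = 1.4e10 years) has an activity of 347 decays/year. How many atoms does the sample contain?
N = A/λ = 7.009e12 atoms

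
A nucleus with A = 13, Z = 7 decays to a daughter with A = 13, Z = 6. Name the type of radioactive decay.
ΔA = 0, ΔZ = -1 ⇒ beta-plus decay (β⁺) or electron capture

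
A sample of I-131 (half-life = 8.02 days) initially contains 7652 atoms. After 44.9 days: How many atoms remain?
N = N₀(1/2)^(t/t½) = 157.9 atoms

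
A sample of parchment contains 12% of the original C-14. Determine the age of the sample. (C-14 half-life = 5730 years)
Age = t½ × log₂(1/ratio) = 17530 years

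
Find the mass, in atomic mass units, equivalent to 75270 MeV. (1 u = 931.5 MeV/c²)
m = E/c² = 80.81 u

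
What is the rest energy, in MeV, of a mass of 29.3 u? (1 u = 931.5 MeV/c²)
E = mc² = 27290 MeV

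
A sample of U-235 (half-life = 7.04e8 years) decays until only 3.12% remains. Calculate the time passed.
t = t½ × log₂(N₀/N) = 3.522e9 years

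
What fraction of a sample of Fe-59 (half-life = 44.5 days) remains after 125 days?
N/N₀ = (1/2)^(t/t½) = 0.1427 = 14.3%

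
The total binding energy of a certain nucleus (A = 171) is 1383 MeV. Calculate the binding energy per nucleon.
B.E./A = 1383/171 = 8.088 MeV/nucleon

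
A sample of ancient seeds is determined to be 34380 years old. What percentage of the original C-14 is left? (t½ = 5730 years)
N/N₀ = (1/2)^(t/t½) = 0.01562 = 1.56%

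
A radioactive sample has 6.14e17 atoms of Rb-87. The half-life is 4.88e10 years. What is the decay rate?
A = λN = 8.721e6 decays/year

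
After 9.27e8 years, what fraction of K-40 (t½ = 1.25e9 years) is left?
N/N₀ = (1/2)^(t/t½) = 0.5981 = 59.8%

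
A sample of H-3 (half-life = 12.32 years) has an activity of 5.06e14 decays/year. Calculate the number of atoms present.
N = A/λ = 8.994e15 atoms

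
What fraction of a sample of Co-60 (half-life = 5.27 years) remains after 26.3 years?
N/N₀ = (1/2)^(t/t½) = 0.03146 = 3.15%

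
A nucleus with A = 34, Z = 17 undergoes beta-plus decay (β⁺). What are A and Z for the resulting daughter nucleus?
Daughter: A = 34, Z = 16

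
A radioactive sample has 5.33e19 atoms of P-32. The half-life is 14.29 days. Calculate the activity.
A = λN = 2.585e18 decays/day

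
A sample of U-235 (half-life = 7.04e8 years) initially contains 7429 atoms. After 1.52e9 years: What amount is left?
N = N₀(1/2)^(t/t½) = 1663 atoms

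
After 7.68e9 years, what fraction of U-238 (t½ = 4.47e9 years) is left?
N/N₀ = (1/2)^(t/t½) = 0.3039 = 30.4%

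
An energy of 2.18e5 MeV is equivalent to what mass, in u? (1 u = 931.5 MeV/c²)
m = E/c² = 234 u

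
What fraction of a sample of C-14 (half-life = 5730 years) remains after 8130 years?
N/N₀ = (1/2)^(t/t½) = 0.374 = 37.4%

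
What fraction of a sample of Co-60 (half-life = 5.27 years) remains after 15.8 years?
N/N₀ = (1/2)^(t/t½) = 0.1252 = 12.5%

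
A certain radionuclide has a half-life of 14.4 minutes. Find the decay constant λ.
λ = ln(2)/t½ = 0.04814 minute⁻¹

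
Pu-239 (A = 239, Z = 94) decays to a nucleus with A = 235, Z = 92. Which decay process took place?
ΔA = -4, ΔZ = -2 ⇒ alpha decay (α)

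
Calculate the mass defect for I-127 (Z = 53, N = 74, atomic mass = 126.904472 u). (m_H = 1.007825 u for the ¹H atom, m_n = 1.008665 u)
Δm = Z·m_H + N·m_n − M = 1.151 u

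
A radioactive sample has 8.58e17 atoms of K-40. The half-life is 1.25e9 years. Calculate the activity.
A = λN = 4.758e8 decays/year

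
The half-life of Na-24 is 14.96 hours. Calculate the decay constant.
λ = ln(2)/t½ = 0.04633 hour⁻¹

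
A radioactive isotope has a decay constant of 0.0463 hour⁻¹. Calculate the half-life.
t½ = ln(2)/λ = 14.97 hours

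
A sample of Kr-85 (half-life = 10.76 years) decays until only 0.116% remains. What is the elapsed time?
t = t½ × log₂(N₀/N) = 104.9 years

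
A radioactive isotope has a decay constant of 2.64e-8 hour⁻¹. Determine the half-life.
t½ = ln(2)/λ = 2.626e7 hours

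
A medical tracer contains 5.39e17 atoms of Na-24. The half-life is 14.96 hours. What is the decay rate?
A = λN = 2.497e16 decays/hour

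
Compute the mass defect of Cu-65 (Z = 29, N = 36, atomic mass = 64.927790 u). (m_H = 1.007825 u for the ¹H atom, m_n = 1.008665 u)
Δm = Z·m_H + N·m_n − M = 0.6111 u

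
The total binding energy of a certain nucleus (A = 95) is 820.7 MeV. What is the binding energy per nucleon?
B.E./A = 820.7/95 = 8.639 MeV/nucleon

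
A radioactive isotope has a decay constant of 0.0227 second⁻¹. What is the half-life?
t½ = ln(2)/λ = 30.54 seconds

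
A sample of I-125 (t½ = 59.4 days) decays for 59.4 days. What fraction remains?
N/N₀ = (1/2)^(t/t½) = 0.5 = 50%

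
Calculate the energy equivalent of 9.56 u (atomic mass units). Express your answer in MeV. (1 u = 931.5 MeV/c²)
E = mc² = 8905 MeV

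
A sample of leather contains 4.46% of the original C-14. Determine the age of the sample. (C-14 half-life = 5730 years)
Age = t½ × log₂(1/ratio) = 25710 years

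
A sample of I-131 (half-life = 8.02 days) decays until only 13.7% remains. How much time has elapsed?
t = t½ × log₂(N₀/N) = 23 days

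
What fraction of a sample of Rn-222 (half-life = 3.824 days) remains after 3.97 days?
N/N₀ = (1/2)^(t/t½) = 0.4869 = 48.7%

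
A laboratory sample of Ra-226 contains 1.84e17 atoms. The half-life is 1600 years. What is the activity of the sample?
A = λN = 7.971e13 decays/year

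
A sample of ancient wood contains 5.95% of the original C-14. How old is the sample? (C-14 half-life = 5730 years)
Age = t½ × log₂(1/ratio) = 23330 years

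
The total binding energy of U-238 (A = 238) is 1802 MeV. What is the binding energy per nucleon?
B.E./A = 1802/238 = 7.571 MeV/nucleon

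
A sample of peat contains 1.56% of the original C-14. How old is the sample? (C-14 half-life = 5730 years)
Age = t½ × log₂(1/ratio) = 34390 years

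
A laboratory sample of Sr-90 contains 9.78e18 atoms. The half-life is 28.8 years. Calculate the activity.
A = λN = 2.354e17 decays/year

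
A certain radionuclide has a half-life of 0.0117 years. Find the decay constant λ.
λ = ln(2)/t½ = 59.24 year⁻¹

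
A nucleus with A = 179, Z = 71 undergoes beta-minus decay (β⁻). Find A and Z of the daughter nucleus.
Daughter: A = 179, Z = 72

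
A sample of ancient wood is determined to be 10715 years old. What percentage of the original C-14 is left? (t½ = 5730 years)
N/N₀ = (1/2)^(t/t½) = 0.2736 = 27.4%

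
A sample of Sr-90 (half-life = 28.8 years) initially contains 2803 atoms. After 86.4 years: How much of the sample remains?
N = N₀(1/2)^(t/t½) = 350.4 atoms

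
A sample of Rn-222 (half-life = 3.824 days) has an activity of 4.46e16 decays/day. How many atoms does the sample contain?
N = A/λ = 2.461e17 atoms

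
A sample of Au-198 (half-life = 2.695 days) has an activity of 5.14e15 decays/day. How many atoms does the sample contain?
N = A/λ = 1.998e16 atoms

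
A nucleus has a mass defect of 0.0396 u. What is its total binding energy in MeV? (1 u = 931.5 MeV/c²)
B.E. = Δm × 931.5 = 36.89 MeV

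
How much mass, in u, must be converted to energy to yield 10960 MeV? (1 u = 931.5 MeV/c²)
m = E/c² = 11.77 u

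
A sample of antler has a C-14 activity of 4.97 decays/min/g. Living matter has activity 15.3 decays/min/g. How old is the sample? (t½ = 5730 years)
Age = t½ × log₂(A₀/A) = 9295 years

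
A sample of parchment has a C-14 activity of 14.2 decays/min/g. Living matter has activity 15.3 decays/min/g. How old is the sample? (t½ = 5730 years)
Age = t½ × log₂(A₀/A) = 616.8 years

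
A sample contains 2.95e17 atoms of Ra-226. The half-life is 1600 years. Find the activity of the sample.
A = λN = 1.278e14 decays/year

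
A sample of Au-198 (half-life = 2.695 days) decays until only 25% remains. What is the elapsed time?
t = t½ × log₂(N₀/N) = 5.39 days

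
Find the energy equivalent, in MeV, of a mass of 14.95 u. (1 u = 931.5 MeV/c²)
E = mc² = 13930 MeV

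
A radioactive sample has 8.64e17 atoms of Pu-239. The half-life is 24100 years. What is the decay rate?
A = λN = 2.485e13 decays/year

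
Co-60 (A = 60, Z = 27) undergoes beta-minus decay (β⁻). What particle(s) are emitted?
β⁻: electron (e⁻) + antineutrino (ν̄ₑ)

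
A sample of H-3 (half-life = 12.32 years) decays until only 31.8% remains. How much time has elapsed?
t = t½ × log₂(N₀/N) = 20.36 years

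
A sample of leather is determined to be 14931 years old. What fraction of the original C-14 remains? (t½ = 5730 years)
N/N₀ = (1/2)^(t/t½) = 0.1643 = 16.4%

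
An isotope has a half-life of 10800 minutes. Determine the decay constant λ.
λ = ln(2)/t½ = 6.418e-5 minute⁻¹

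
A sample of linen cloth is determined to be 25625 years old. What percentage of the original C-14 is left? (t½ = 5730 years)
N/N₀ = (1/2)^(t/t½) = 0.04506 = 4.51%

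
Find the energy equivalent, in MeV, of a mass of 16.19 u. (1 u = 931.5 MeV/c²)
E = mc² = 15080 MeV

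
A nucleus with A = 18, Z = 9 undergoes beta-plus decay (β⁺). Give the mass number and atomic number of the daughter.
Daughter: A = 18, Z = 8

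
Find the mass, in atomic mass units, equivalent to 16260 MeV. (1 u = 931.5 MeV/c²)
m = E/c² = 17.46 u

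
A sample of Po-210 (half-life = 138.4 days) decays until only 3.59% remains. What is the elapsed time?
t = t½ × log₂(N₀/N) = 664.3 days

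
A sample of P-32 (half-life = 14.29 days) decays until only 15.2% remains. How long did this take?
t = t½ × log₂(N₀/N) = 38.84 days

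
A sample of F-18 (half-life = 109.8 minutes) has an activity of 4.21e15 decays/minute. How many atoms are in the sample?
N = A/λ = 6.669e17 atoms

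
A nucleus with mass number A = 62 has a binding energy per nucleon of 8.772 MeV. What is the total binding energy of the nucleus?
B.E. = 8.772 × 62 = 543.9 MeV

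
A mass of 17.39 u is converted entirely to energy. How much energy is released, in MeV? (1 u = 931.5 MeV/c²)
E = mc² = 16200 MeV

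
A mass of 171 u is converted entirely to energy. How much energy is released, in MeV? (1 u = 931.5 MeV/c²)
E = mc² = 1.593e5 MeV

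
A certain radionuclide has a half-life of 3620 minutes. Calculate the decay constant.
λ = ln(2)/t½ = 1.915e-4 minute⁻¹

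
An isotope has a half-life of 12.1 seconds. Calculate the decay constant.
λ = ln(2)/t½ = 0.05728 second⁻¹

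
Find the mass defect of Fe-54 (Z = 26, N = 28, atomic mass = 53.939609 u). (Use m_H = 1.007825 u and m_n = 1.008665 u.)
Δm = Z·m_H + N·m_n − M = 0.5065 u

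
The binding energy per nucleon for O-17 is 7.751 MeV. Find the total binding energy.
B.E. = 7.751 × 17 = 131.8 MeV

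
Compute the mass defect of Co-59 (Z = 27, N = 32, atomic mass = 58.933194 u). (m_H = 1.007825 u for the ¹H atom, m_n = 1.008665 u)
Δm = Z·m_H + N·m_n − M = 0.5554 u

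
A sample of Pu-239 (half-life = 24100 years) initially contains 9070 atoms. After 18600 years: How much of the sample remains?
N = N₀(1/2)^(t/t½) = 5312 atoms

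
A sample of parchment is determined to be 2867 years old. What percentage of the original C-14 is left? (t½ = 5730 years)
N/N₀ = (1/2)^(t/t½) = 0.7069 = 70.7%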